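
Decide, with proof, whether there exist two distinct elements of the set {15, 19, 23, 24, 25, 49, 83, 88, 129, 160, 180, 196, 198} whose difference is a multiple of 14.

No such pair exists.

Reduce each element modulo 14: 15↦1, 19↦5, 23↦9, 24↦10, 25↦11, 49↦7, 83↦13, 88↦4, 129↦3, 160↦6, 180↦12, 196↦0, 198↦2.
No residue repeats among the 13 elements, so no pair has difference ≡ 0 (mod 14).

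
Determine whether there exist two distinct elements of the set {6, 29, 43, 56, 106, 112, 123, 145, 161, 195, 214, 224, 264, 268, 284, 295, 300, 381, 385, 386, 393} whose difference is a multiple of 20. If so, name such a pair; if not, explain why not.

The pair (6, 106) works.

Both 6 and 106 leave remainder 6 on division by 20; their difference 100 = 5·20 is a multiple of 20.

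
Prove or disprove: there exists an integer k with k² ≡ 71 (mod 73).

k = 61

k = 61 works: 61² = 3721, and 3721 − 71 = 3650 = 50·73.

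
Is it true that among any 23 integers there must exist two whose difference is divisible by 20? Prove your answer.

There are exactly 20 possible remainders on division by 20.
Since 23 > 20, two of the 23 integers must share a residue class by the pigeonhole principle; call them a and b.
Then a ≡ b (mod 20), i.e. 20 ∣ (a − b).

True.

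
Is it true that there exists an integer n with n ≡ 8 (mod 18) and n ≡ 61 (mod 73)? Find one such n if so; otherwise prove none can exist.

Since 18 and 73 share no common factor, CRT says the pair of congruences has a solution (unique mod 1314).
Any solution of the first congruence is n = 8 + 18t; substituting into the second, 18t ≡ 61 − 8 ≡ 53 (mod 73).
Note 18·69 = 1242 ≡ 1 (mod 73) (as 1242 − 1 = 17·73), so 18⁻¹ ≡ 69.
Therefore t ≡ 69·53 = 3657 ≡ 7 (mod 73).
With t = 7: n = 8 + 18·7 = 134.
Check: 134 mod 18 = 8, 134 mod 73 = 61. ✓

n = 134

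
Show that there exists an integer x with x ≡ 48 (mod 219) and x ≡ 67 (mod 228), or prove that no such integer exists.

No, no such integer exists.

Both moduli are multiples of 3 = gcd(219, 228), so any solution would satisfy x ≡ 48 and x ≡ 67 modulo 3 simultaneously.
However 48 ≡ 0 and 67 ≡ 1 (mod 3), and 0 ≠ 1.
Hence the system has no solution.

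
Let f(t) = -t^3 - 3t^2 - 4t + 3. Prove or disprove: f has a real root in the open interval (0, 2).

f(0) = 3 and f(2) = -25, which have opposite signs.
f is continuous everywhere (it is a polynomial), in particular on [0, 2].
By the Intermediate Value Theorem, f takes the value 0 somewhere in the open interval.

Yes, f has a root in the interval.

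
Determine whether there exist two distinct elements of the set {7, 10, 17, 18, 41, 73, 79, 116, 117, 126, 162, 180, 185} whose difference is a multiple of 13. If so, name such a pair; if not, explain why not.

No such pair exists.

Two integers differ by a multiple of 13 exactly when they have the same residue mod 13. The residues are 7↦7, 10↦10, 17↦4, 18↦5, 41↦2, 73↦8, 79↦1, 116↦12, 117↦0, 126↦9, 162↦6, 180↦11, 185↦3.
All 13 residues are distinct, so no two elements differ by a multiple of 13.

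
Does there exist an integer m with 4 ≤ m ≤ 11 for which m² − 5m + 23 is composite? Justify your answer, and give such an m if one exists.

No such integer m in that range exists.

The values for m = 4, 5, …, 11 are 19, 23, 29, 37, 47, 59, 73, 89, and each of these is prime.
So no value in the range makes the expression composite.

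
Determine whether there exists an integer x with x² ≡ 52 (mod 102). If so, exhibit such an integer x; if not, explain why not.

Take x = 52. Then 52² = 2704 = 26·102 + 52, so 52² ≡ 52 (mod 102).

x = 52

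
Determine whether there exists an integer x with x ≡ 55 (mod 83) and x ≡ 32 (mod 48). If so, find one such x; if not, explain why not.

gcd(83, 48) = 1, so the Chinese Remainder Theorem guarantees exactly one residue class mod 3984 satisfying both.
Any solution of the first congruence is x = 55 + 83t; substituting into the second, 83t ≡ 32 − 55 ≡ 25 (mod 48).
83 ≡ 35 (mod 48), so this reads 35t ≡ 25 (mod 48). Note 35·11 = 385 ≡ 1 (mod 48) (as 385 − 1 = 8·48), so 35⁻¹ ≡ 11.
Multiplying by 11: t ≡ 11·25 = 275 ≡ 35 (mod 48).
With t = 35: x = 55 + 83·35 = 2960.
Verify: 2960 = 35·83 + 55 and 2960 = 61·48 + 32. ✓

x = 2960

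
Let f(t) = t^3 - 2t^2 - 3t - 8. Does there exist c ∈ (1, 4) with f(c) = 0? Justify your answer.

Yes, such a c exists.

f(1) = -12 and f(4) = 12, which have opposite signs.
Since f is a polynomial it is continuous on [1, 4].
The Intermediate Value Theorem then guarantees some c ∈ (1, 4) with f(c) = 0.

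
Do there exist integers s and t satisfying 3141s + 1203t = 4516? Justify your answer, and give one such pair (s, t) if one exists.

gcd(3141, 1203) = 3, so every integer of the form 3141s + 1203t is a multiple of 3.
But 4516 is not a multiple of 3 (it leaves remainder 1).
Hence no integers s, t satisfy the equation.

There are no such integers.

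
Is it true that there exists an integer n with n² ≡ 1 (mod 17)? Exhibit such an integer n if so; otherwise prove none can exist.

Take n = 1. Then 1² = 1, and since 0 ≤ 1 < 17 this is already reduced: 1² ≡ 1 (mod 17).

n = 1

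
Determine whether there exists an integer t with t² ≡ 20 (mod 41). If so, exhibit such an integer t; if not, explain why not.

t = 15 works: 15² = 225, and 225 − 20 = 205 = 5·41.

t = 15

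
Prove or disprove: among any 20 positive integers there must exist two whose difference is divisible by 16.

True.

Partition the integers by their residue mod 16; there are 16 classes.
Since 20 > 16, two of the 20 integers must share a residue class by the pigeonhole principle; call them a and b.
Equal remainders mean a − b ≡ 0 (mod 16), so 16 divides their difference.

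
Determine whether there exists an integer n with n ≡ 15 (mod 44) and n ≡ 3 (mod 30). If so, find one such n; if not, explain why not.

n = 543

The moduli are not coprime: gcd(44, 30) = 2. Compatibility requires 2 ∣ (3 − 15) = -12, which holds, so solutions exist.
Write n = 15 + 44t. Then 44t ≡ 3 − 15 ≡ 18 (mod 30); dividing through by 2 gives 22t ≡ 9 (mod 15).
22 ≡ 7 (mod 15), so this reads 7t ≡ 9 (mod 15). To invert 7 modulo 15: 15 = 2·7 + 1, 7 = 7·1 + 0, and unwinding, 1 = 15 − 2·7. Thus 7⁻¹ ≡ -2 ≡ 13 (mod 15).
Therefore t ≡ 13·9 = 117 ≡ 12 (mod 15).
Then n = 15 + 44·12 = 543.
Verify: 543 = 12·44 + 15 and 543 = 18·30 + 3. ✓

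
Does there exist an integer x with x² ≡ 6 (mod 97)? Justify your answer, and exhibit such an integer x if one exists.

x = 43

x = 43 works: 43² = 1849, and 1849 − 6 = 1843 = 19·97.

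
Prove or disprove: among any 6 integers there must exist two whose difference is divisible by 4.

Yes, this is always true.

Each integer lies in one of the 4 residue classes modulo 4.
Since 6 > 4, two of the 6 integers must share a residue class by the pigeonhole principle; call them a and b.
Equal remainders mean a − b ≡ 0 (mod 4), so 4 divides their difference.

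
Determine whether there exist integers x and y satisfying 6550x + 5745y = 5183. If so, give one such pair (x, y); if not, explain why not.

Any value of 6550x + 5745y is a multiple of gcd(6550, 5745) = 5.
However 5183 leaves remainder 3 on division by 5.
Therefore 6550x + 5745y = 5183 has no solution in integers.

No, no such integers exist.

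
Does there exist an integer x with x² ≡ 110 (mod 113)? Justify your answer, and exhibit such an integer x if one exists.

Apply Euler's criterion with the prime 113: 110 is a quadratic residue iff 110^56 ≡ 1 (mod 113), and a non-residue iff it is ≡ −1.
Repeated squaring mod 113: 110^2 = 12100 ≡ 9; 110^4 ≡ 9² = 81 ≡ 81; 110^8 ≡ 81² = 6561 ≡ 7; 110^16 ≡ 7² = 49 ≡ 49; 110^32 ≡ 49² = 2401 ≡ 28.
Since 56 = 32 + 16 + 8, 110^56 ≡ 28 · 49 · 7; multiplying out mod 113: 28·49 = 1372 ≡ 16, then 16·7 = 112 ≡ 112. Thus 110^56 ≡ 112 ≡ −1 (mod 113).
The value −1 means 110 is a non-residue modulo 113, so x² ≡ 110 (mod 113) is impossible.

No such integer exists.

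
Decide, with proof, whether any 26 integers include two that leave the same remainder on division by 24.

There are exactly 24 possible remainders on division by 24.
With 26 integers and only 24 classes, the pigeonhole principle forces two of them, say a and b, into the same class.
So a and b have equal remainders mod 24, which is exactly what was to be shown.

True.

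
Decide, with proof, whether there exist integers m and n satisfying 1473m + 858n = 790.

No such integers exist.

gcd(1473, 858) = 3, so every integer of the form 1473m + 858n is a multiple of 3.
However 790 leaves remainder 1 on division by 3.
Therefore 1473m + 858n = 790 has no solution in integers.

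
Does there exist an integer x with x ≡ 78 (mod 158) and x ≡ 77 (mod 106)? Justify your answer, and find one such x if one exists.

No such integer exists.

Reduce both congruences modulo 2, which divides 158 and 106: they say x ≡ 78 (mod 2) and x ≡ 77 (mod 2).
However 78 ≡ 0 and 77 ≡ 1 (mod 2), and 0 ≠ 1.
Therefore no such x exists.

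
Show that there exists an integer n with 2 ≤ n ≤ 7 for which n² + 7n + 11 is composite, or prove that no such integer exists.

At n = 4: 4² + 7·4 + 11 = 55 = 5·11, which is composite.

n = 4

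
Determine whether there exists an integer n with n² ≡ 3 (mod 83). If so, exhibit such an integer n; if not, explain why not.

Take n = 13. Then 13² = 169 = 2·83 + 3, so 13² ≡ 3 (mod 83).

n = 13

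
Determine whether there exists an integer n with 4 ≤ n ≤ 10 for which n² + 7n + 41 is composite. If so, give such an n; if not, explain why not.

At n = 9: 9² + 7·9 + 41 = 185 = 5·37, which is composite.

n = 9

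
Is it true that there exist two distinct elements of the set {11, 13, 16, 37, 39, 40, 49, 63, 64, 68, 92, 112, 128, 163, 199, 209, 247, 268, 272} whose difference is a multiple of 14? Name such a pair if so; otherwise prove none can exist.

11 and 39 are such a pair.

Reduce each element mod 14: 11↦11, 13↦13, 16↦2, 37↦9, 39↦11, 40↦12, 49↦7, 63↦7, 64↦8, 68↦12, 92↦8, 112↦0, 128↦2, 163↦9, 199↦3, 209↦13, 247↦9, 268↦2, 272↦6. The residue 11 repeats (at 11 and 39), and 39 − 11 = 28 = 2·14.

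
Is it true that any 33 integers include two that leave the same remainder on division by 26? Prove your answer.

Each integer lies in one of the 26 residue classes modulo 26.
With 33 integers and only 26 classes, the pigeonhole principle forces two of them, say a and b, into the same class.
So a and b have equal remainders mod 26, which is exactly what was to be shown.

Yes.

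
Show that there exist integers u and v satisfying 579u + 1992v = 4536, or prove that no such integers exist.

u = 56, v = -14

Since gcd(579, 1992) = 3 and 4536 = 3·1512, Bézout's identity guarantees a solution.
Dividing through by 3 reduces the equation to 193u + 664v = 1512.
Euclidean algorithm: 664 = 3·193 + 85, 193 = 2·85 + 23, 85 = 3·23 + 16, 23 = 1·16 + 7, 16 = 2·7 + 2, 7 = 3·2 + 1, 2 = 2·1 + 0.
Back-substituting, 1 = 7 − 3·2 = 7 − 3·(16 − 2·7) = −3·16 + 7·7 = −3·16 + 7·(23 − 1·16) = 7·23 − 10·16 = 7·23 − 10·(85 − 3·23) = −10·85 + 37·23 = −10·85 + 37·(193 − 2·85) = 37·193 − 84·85 = 37·193 − 84·(664 − 3·193) = −84·664 + 289·193; that is, 193·289 + 664·(-84) = 1.
Scaling by 1512 gives the particular solution (u, v) = (436968, -127008).
Subtracting 658·664 from u and adding 658·193 to v gives the tidier solution (56, -14).
Indeed 579·56 + 1992·(-14) = 32424 − 27888 = 4536.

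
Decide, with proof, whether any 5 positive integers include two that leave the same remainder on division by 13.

Try 5 consecutive integers, 25, 26, …, 29. Their remainders mod 13 are 12, 0, 1, 2, 3 — pairwise different, as any 5 ≤ 13 consecutive integers have distinct residues.
Hence this collection has no pair with equal remainders mod 13, disproving the claim.

No, the set {25, 26, 27, 28, 29} is a counterexample.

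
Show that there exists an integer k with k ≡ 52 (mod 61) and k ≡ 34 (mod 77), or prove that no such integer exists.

gcd(61, 77) = 1, so the Chinese Remainder Theorem guarantees exactly one residue class mod 4697 satisfying both.
Any solution of the first congruence is k = 52 + 61t; substituting into the second, 61t ≡ 34 − 52 ≡ 59 (mod 77).
Note 61·24 = 1464 ≡ 1 (mod 77) (as 1464 − 1 = 19·77), so 61⁻¹ ≡ 24.
Multiplying by 24: t ≡ 24·59 = 1416 ≡ 30 (mod 77).
With t = 30: k = 52 + 61·30 = 1882.
Indeed 1882 ≡ 52 (mod 61) and 1882 ≡ 34 (mod 77).

k = 1882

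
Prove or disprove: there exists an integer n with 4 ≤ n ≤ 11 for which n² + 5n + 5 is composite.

At n = 10: 10² + 5·10 + 5 = 155 = 5·31, which is composite.

n = 10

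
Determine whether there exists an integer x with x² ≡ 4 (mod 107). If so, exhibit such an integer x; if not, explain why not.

Take x = 2. Then 2² = 4, and since 0 ≤ 4 < 107 this is already reduced: 2² ≡ 4 (mod 107).

x = 2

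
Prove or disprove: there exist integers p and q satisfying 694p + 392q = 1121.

Any value of 694p + 392q is a multiple of gcd(694, 392) = 2.
But 1121 = 2·560 + 1, so 2 ∤ 1121.
Therefore 694p + 392q = 1121 has no solution in integers.

No such integers exist.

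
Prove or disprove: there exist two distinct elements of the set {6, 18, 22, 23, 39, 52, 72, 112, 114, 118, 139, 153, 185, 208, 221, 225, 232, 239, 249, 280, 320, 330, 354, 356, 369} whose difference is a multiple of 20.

Yes: 18 and 118.

Both 18 and 118 leave remainder 18 on division by 20; their difference 100 = 5·20 is a multiple of 20.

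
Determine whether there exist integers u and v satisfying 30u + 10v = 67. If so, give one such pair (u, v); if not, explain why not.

No, no such integers exist.

Both 30 and 10 are divisible by gcd(30, 10) = 10, hence so is any combination 30u + 10v.
But 67 = 10·6 + 7, so 10 ∤ 67.
Hence no integers u, v satisfy the equation.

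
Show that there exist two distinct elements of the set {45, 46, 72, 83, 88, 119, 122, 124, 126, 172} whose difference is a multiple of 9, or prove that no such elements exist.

45 mod 9 = 0 and 72 mod 9 = 0, so 72 − 45 = 27 = 3·9.

The pair (45, 72) works.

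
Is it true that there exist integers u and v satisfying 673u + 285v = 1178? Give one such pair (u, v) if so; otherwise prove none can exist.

u = 266, v = -624

Since gcd(673, 285) = 1, every integer is an integer combination of 673 and 285.
Run the Euclidean algorithm on 673 and 285: 673 = 2·285 + 103, 285 = 2·103 + 79, 103 = 1·79 + 24, 79 = 3·24 + 7, 24 = 3·7 + 3, 7 = 2·3 + 1, 3 = 3·1 + 0.
Working back up the chain: 1 = 7 − 2·3 = 7 − 2·(24 − 3·7) = −2·24 + 7·7 = −2·24 + 7·(79 − 3·24) = 7·79 − 23·24 = 7·79 − 23·(103 − 1·79) = −23·103 + 30·79 = −23·103 + 30·(285 − 2·103) = 30·285 − 83·103 = 30·285 − 83·(673 − 2·285) = −83·673 + 196·285. So 673·(-83) + 285·196 = 1.
Times 1178: 673·(-97774) + 285·230888 = 1178, so (-97774, 230888) solves it.
The general solution is u = -97774 + 285k, v = 230888 − 673k; taking k = 344 gives the smaller pair u = 266, v = -624.
Indeed 673·266 + 285·(-624) = 179018 − 177840 = 1178.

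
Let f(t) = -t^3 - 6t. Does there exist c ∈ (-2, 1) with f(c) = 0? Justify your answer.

Yes, such a c exists.

f(-2) = 20 and f(1) = -7, which have opposite signs.
Since f is a polynomial it is continuous on [-2, 1].
By the Intermediate Value Theorem f must vanish at some point of (-2, 1).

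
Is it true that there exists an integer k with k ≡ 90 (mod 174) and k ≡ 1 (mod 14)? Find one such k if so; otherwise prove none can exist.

gcd(174, 14) = 2. If k ≡ 90 (mod 174) and k ≡ 1 (mod 14), then k ≡ 90 (mod 2) and k ≡ 1 (mod 2).
However 90 ≡ 0 and 1 ≡ 1 (mod 2), and 0 ≠ 1.
Hence the system has no solution.

There is no such integer.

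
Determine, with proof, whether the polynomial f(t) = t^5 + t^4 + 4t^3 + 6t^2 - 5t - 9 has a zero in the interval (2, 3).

f has no root in that interval.

The endpoint values f(2) = 85 and f(3) = 462 are both positive. Claim: f(t) > 0 for every t in (2, 3).
Substitute t = 2 + u, where 0 < u < 1 on the interval. Expanding, f(2 + u) = u^5 + 11u^4 + 52u^3 + 134u^2 + 179u + 85.
The nonzero coefficients here are all positive, so for u > 0 every term is positive (or zero), and the constant term 85 is strictly positive.
Therefore f(t) > 0 throughout (2, 3), and f has no zero there.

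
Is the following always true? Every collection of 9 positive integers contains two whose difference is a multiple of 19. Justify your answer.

No; for instance {78, 79, 80, 81, 82, 83, 84, 85, 86} is a counterexample.

Consider the 9 integers 78, 79, …, 86. They lie in distinct residue classes modulo 19, since 9 ≤ 19.
The differences between them range over 1, …, 8, none of which is divisible by 19.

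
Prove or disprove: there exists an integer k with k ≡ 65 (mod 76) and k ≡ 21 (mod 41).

k = 1661

The moduli 76 and 41 are coprime, so by the Chinese Remainder Theorem a unique solution modulo 3116 exists.
Any solution of the first congruence is k = 65 + 76t; substituting into the second, 76t ≡ 21 − 65 ≡ 38 (mod 41).
76 ≡ 35 (mod 41), so this reads 35t ≡ 38 (mod 41). Invert 35 mod 41 by the Euclidean algorithm: 41 = 1·35 + 6, 35 = 5·6 + 5, 6 = 1·5 + 1, 5 = 5·1 + 0; back-substituting, 1 = 6 − 1·5 = 6 − (35 − 5·6) = −35 + 6·6 = −35 + 6·(41 − 1·35) = 6·41 − 7·35. Hence 35·(-7) ≡ 1, so 35⁻¹ ≡ -7 ≡ 34 (mod 41).
Therefore t ≡ 34·38 = 1292 ≡ 21 (mod 41).
With t = 21: k = 65 + 76·21 = 1661.
Check: 1661 mod 76 = 65, 1661 mod 41 = 21. ✓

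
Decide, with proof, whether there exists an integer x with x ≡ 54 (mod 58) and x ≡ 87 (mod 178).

Reduce both congruences modulo 2, which divides 58 and 178: they say x ≡ 54 (mod 2) and x ≡ 87 (mod 2).
These are incompatible: 54 − 87 = -33 is not divisible by 2.
So no integer satisfies both congruences.

No, no such integer exists.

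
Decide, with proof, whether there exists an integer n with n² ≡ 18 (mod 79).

n = 27 works: 27² = 729, and 729 − 18 = 711 = 9·79.

n = 27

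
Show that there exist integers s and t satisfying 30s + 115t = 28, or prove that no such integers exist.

Both 30 and 115 are divisible by gcd(30, 115) = 5, hence so is any combination 30s + 115t.
But 28 = 5·5 + 3, so 5 ∤ 28.
So the equation is unsolvable over ℤ.

No, no such integers exist.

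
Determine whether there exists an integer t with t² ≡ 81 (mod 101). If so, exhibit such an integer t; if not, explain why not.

t = 92

Take t = 92. Then 92² = 8464 = 83·101 + 81, so 92² ≡ 81 (mod 101).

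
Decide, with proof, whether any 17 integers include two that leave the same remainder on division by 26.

No, the set {119, 120, 121, 122, 123, 124, 125, 126, 127, 128, 129, 130, 131, 132, 133, 134, 135} is a counterexample.

Consider the 17 integers 119, 120, …, 135. They lie in distinct residue classes modulo 26, since 17 ≤ 26.
So no two of them leave the same remainder on division by 26; the claim fails for this set.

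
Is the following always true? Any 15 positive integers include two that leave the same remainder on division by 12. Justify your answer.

Each integer lies in one of the 12 residue classes modulo 12.
With 15 integers and only 12 classes, the pigeonhole principle forces two of them, say a and b, into the same class.
That is, a and b leave the same remainder on division by 12, as claimed.

Yes, this is always true.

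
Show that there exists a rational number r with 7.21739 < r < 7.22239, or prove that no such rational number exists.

r = 65/9

Multiplying by 9: 9·7.21739 = 64.95651 and 9·7.22239 = 65.00151, so the integer 65 lies strictly between them.
Hence 65/9 is a rational number with 7.21739 < 65/9 < 7.22239.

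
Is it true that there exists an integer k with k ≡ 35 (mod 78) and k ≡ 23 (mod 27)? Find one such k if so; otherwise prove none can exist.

gcd(78, 27) = 3. A simultaneous solution exists iff 35 ≡ 23 (mod 3); here 35 mod 3 = 2 = 23 mod 3, so it does.
The integers ≡ 35 (mod 78) are 35, 113, 191, 269, 347, …; their remainders mod 27 are 8, 5, 2, 26, 23, so k = 347 is the first that is ≡ 23 (mod 27).
Verify: 347 = 4·78 + 35 and 347 = 12·27 + 23. ✓

k = 347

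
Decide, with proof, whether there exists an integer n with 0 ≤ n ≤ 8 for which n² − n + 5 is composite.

At n = 5: 5² − 5 + 5 = 25 = 5·5, which is composite.

n = 5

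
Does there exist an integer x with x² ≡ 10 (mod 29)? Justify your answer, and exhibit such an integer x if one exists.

Apply Euler's criterion with the prime 29: 10 is a quadratic residue iff 10^14 ≡ 1 (mod 29), and a non-residue iff it is ≡ −1.
Repeated squaring mod 29: 10^2 = 100 ≡ 13; 10^4 ≡ 13² = 169 ≡ 24; 10^8 ≡ 24² = 576 ≡ 25.
Since 14 = 8 + 4 + 2, 10^14 ≡ 25 · 24 · 13; multiplying out mod 29: 25·24 = 600 ≡ 20, then 20·13 = 260 ≡ 28. Thus 10^14 ≡ 28 ≡ −1 (mod 29).
The value −1 means 10 is a non-residue modulo 29, so x² ≡ 10 (mod 29) is impossible.

No, no such integer exists.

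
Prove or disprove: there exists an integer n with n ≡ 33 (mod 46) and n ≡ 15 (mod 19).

n = 585

The moduli 46 and 19 are coprime, so by the Chinese Remainder Theorem a unique solution modulo 874 exists.
Any solution of the first congruence is n = 33 + 46t; substituting into the second, 46t ≡ 15 − 33 ≡ 1 (mod 19).
46 ≡ 8 (mod 19), so this reads 8t ≡ 1 (mod 19). Invert 8 mod 19 by the Euclidean algorithm: 19 = 2·8 + 3, 8 = 2·3 + 2, 3 = 1·2 + 1, 2 = 2·1 + 0; back-substituting, 1 = 3 − 1·2 = 3 − (8 − 2·3) = −8 + 3·3 = −8 + 3·(19 − 2·8) = 3·19 − 7·8. Hence 8·(-7) ≡ 1, so 8⁻¹ ≡ -7 ≡ 12 (mod 19).
Multiplying by 12: t ≡ 12·1 = 12 (mod 19).
Taking t = 12 gives n = 33 + 46·12 = 585.
Check: 585 mod 46 = 33, 585 mod 19 = 15. ✓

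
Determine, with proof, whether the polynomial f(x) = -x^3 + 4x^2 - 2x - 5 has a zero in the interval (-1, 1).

f(-1) = 2 and f(1) = -4, which have opposite signs.
f is continuous everywhere (it is a polynomial), in particular on [-1, 1].
By the Intermediate Value Theorem f must vanish at some point of (-1, 1).

Yes, f has a root in the interval.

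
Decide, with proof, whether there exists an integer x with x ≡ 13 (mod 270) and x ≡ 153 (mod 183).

gcd(270, 183) = 3. If x ≡ 13 (mod 270) and x ≡ 153 (mod 183), then x ≡ 13 (mod 3) and x ≡ 153 (mod 3).
However 13 ≡ 1 and 153 ≡ 0 (mod 3), and 1 ≠ 0.
Hence the system has no solution.

No, no such integer exists.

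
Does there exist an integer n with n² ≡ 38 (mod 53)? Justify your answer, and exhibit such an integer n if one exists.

n = 41 works: 41² = 1681, and 1681 − 38 = 1643 = 31·53.

n = 41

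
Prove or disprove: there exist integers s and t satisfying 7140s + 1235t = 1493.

gcd(7140, 1235) = 5, so every integer of the form 7140s + 1235t is a multiple of 5.
But 1493 is not a multiple of 5 (it leaves remainder 3).
Therefore 7140s + 1235t = 1493 has no solution in integers.

No such integers exist.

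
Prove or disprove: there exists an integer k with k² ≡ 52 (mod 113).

k = 74

Take k = 74. Then 74² = 5476 = 48·113 + 52, so 74² ≡ 52 (mod 113).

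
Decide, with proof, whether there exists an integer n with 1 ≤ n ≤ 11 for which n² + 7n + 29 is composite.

The values for n = 1, 2, …, 11 are 37, 47, 59, 73, 89, 107, 127, 149, 173, 199, 227, and each of these is prime.
So no value in the range makes the expression composite.

No, no such integer n in that range exists.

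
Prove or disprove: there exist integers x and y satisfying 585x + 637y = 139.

Both 585 and 637 are divisible by gcd(585, 637) = 13, hence so is any combination 585x + 637y.
However 139 leaves remainder 9 on division by 13.
Hence no integers x, y satisfy the equation.

No, no such integers exist.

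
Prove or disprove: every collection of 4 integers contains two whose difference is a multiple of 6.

Try 4 consecutive integers, 26, 27, 28, 29. Their remainders mod 6 are 2, 3, 4, 5 — pairwise different, as any 4 ≤ 6 consecutive integers have distinct residues.
The differences between them range over 1, …, 3, none of which is divisible by 6.

No; for instance {26, 27, 28, 29} is a counterexample.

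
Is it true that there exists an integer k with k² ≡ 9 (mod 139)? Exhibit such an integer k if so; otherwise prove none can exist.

k = 136 works: 136² = 18496, and 18496 − 9 = 18487 = 133·139.

k = 136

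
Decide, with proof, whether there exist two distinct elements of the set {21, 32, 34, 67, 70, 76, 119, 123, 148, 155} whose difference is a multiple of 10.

No, no such pair exists.

Two integers differ by a multiple of 10 exactly when they have the same residue mod 10. The residues are 21↦1, 32↦2, 34↦4, 67↦7, 70↦0, 76↦6, 119↦9, 123↦3, 148↦8, 155↦5.
All 10 residues are distinct, so no two elements differ by a multiple of 10.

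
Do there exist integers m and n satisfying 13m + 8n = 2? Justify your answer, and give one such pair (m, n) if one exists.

m = 2, n = -3

Since gcd(13, 8) = 1, every integer is an integer combination of 13 and 8.
Euclidean algorithm: 13 = 1·8 + 5, 8 = 1·5 + 3, 5 = 1·3 + 2, 3 = 1·2 + 1, 2 = 2·1 + 0.
Back-substituting, 1 = 3 − 1·2 = 3 − (5 − 1·3) = −5 + 2·3 = −5 + 2·(8 − 1·5) = 2·8 − 3·5 = 2·8 − 3·(13 − 1·8) = −3·13 + 5·8; that is, 13·(-3) + 8·5 = 1.
Scaling by 2 gives the particular solution (m, n) = (-6, 10).
Adding 1·8 to m and subtracting 1·13 from n gives the tidier solution (2, -3).
Check: 13·2 + 8·(-3) = 26 − 24 = 2. ✓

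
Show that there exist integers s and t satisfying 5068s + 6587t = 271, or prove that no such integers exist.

No, no such integers exist.

gcd(5068, 6587) = 7, so every integer of the form 5068s + 6587t is a multiple of 7.
However 271 leaves remainder 5 on division by 7.
So the equation is unsolvable over ℤ.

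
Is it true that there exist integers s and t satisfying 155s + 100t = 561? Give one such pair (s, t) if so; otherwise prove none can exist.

gcd(155, 100) = 5, so every integer of the form 155s + 100t is a multiple of 5.
But 561 is not a multiple of 5 (it leaves remainder 1).
So the equation is unsolvable over ℤ.

No, no such integers exist.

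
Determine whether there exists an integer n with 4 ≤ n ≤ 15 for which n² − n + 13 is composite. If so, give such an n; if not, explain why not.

At n = 11: 11² − 11 + 13 = 123 = 3·41, which is composite.

n = 11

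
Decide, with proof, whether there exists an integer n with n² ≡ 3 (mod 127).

There is no such integer.

127 is prime, so by Euler's criterion 3 is a square mod 127 iff 3^((127−1)/2) = 3^63 ≡ 1 (mod 127).
Repeated squaring mod 127: 3^2 = 9 ≡ 9; 3^4 ≡ 9² = 81 ≡ 81; 3^8 ≡ 81² = 6561 ≡ 84; 3^16 ≡ 84² = 7056 ≡ 71; 3^32 ≡ 71² = 5041 ≡ 88.
Since 63 = 32 + 16 + 8 + 4 + 2 + 1, 3^63 ≡ 88 · 71 · 84 · 81 · 9 · 3; multiplying out mod 127: 88·71 = 6248 ≡ 25, then 25·84 = 2100 ≡ 68, then 68·81 = 5508 ≡ 47, then 47·9 = 423 ≡ 42, then 42·3 = 126 ≡ 126. Thus 3^63 ≡ 126 ≡ −1 (mod 127).
The value −1 means 3 is a non-residue modulo 127, so n² ≡ 3 (mod 127) is impossible.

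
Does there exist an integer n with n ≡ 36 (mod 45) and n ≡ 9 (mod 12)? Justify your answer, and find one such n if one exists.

n = 81

Here gcd(45, 12) = 3, and both 36 and 9 leave remainder 0 mod 3, so the system is consistent.
Step through n = 36, 36 + 45, 36 + 2·45, …: the values 36, 81 reduce mod 12 to 0, 9. The value 81 hits 9.
Check: 81 mod 45 = 36, 81 mod 12 = 9. ✓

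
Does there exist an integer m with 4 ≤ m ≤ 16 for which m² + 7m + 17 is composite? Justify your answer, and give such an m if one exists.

At m = 10: 10² + 7·10 + 17 = 187 = 11·17, which is composite.

m = 10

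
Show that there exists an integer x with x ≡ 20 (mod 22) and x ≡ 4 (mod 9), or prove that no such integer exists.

The moduli 22 and 9 are coprime, so by the Chinese Remainder Theorem a unique solution modulo 198 exists.
Write x = 20 + 22t and require 20 + 22t ≡ 4 (mod 9), i.e. 22t ≡ 2 (mod 9).
22 ≡ 4 (mod 9), so this reads 4t ≡ 2 (mod 9). Note 4·7 = 28 ≡ 1 (mod 9) (as 28 − 1 = 3·9), so 4⁻¹ ≡ 7.
Multiplying by 7: t ≡ 7·2 = 14 ≡ 5 (mod 9).
With t = 5: x = 20 + 22·5 = 130.
Check: 130 mod 22 = 20, 130 mod 9 = 4. ✓

x = 130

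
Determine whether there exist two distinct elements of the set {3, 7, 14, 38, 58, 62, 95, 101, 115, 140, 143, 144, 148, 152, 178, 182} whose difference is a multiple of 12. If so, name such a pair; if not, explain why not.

The pair (7, 115) works.

Reduce each element mod 12: 3↦3, 7↦7, 14↦2, 38↦2, 58↦10, 62↦2, 95↦11, 101↦5, 115↦7, 140↦8, 143↦11, 144↦0, 148↦4, 152↦8, 178↦10, 182↦2. The residue 7 repeats (at 7 and 115), and 115 − 7 = 108 = 9·12.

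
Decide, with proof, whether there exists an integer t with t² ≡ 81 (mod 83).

t = 74

t = 74 works: 74² = 5476, and 5476 − 81 = 5395 = 65·83.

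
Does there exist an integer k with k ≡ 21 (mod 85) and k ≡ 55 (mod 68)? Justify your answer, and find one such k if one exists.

k = 191

Here gcd(85, 68) = 17, and both 21 and 55 leave remainder 4 mod 17, so the system is consistent.
The integers ≡ 21 (mod 85) are 21, 106, 191, …; their remainders mod 68 are 21, 38, 55, so k = 191 is the first that is ≡ 55 (mod 68).
Indeed 191 ≡ 21 (mod 85) and 191 ≡ 55 (mod 68).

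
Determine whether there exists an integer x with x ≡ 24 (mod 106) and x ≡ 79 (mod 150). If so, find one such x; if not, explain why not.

There is no such integer.

Both moduli are multiples of 2 = gcd(106, 150), so any solution would satisfy x ≡ 24 and x ≡ 79 modulo 2 simultaneously.
However 24 ≡ 0 and 79 ≡ 1 (mod 2), and 0 ≠ 1.
Hence the system has no solution.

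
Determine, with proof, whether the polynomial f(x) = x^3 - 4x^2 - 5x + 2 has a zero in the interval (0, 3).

f(0) = 2 and f(3) = -22, which have opposite signs.
As a polynomial, f is continuous on every closed interval.
By the Intermediate Value Theorem, f takes the value 0 somewhere in the open interval.

Yes, f has a root in the interval.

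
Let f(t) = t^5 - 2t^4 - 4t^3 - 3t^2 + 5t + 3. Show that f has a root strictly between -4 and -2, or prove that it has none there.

f(-4) = -1345 and f(-2) = -51, both negative, so a sign-change argument is unavailable; we show f keeps this sign on the whole interval.
Substitute t = -2 − u, where 0 < u < 2 on the interval. Expanding, f(-2 − u) = -u^5 - 12u^4 - 52u^3 - 107u^2 - 113u - 51.
The nonzero coefficients here are all negative, so for u > 0 every term is negative (or zero), and the constant term -51 is strictly negative.
So f is strictly negative on (-4, -2); no root exists in the interval.

No.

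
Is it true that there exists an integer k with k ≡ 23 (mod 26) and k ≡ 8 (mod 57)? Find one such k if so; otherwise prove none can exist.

k = 179

The moduli 26 and 57 are coprime, so by the Chinese Remainder Theorem a unique solution modulo 1482 exists.
Write k = 23 + 26t and require 23 + 26t ≡ 8 (mod 57), i.e. 26t ≡ 42 (mod 57).
To invert 26 modulo 57: 57 = 2·26 + 5, 26 = 5·5 + 1, 5 = 5·1 + 0, and unwinding, 1 = 26 − 5·5 = 26 − 5·(57 − 2·26) = −5·57 + 11·26. Thus 26⁻¹ ≡ 11 (mod 57).
Multiplying by 11: t ≡ 11·42 = 462 ≡ 6 (mod 57).
Taking t = 6 gives k = 23 + 26·6 = 179.
Indeed 179 ≡ 23 (mod 26) and 179 ≡ 8 (mod 57).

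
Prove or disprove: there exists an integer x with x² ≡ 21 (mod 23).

23 is prime, so by Euler's criterion 21 is a square mod 23 iff 21^((23−1)/2) = 21^11 ≡ 1 (mod 23).
Repeated squaring mod 23: 21^2 = 441 ≡ 4; 21^4 ≡ 4² = 16 ≡ 16; 21^8 ≡ 16² = 256 ≡ 3.
Since 11 = 8 + 2 + 1, 21^11 ≡ 3 · 4 · 21; multiplying out mod 23: 3·4 = 12 ≡ 12, then 12·21 = 252 ≡ 22. Thus 21^11 ≡ 22 ≡ −1 (mod 23).
The value −1 means 21 is a non-residue modulo 23, so x² ≡ 21 (mod 23) is impossible.

No, no such integer exists.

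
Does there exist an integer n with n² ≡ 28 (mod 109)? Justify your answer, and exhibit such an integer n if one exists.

n = 79

Take n = 79. Then 79² = 6241 = 57·109 + 28, so 79² ≡ 28 (mod 109).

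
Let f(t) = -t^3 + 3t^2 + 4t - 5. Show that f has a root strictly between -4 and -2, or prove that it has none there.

No such root exists.

The endpoint values f(-4) = 91 and f(-2) = 7 are both positive. Claim: f(t) > 0 for every t in (-4, -2).
Substitute t = -2 − u, where 0 < u < 2 on the interval. Expanding, f(-2 − u) = u^3 + 9u^2 + 20u + 7.
The nonzero coefficients here are all positive, so for u > 0 every term is positive (or zero), and the constant term 7 is strictly positive.
Therefore f(t) > 0 throughout (-4, -2), and f has no zero there.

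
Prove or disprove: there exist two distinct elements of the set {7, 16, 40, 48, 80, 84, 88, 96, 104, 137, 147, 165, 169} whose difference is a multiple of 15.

Two integers differ by a multiple of 15 exactly when they have the same residue mod 15. The residues are 7↦7, 16↦1, 40↦10, 48↦3, 80↦5, 84↦9, 88↦13, 96↦6, 104↦14, 137↦2, 147↦12, 165↦0, 169↦4.
These 13 residues are pairwise different, hence no difference of two elements is divisible by 15.

No, no such pair exists.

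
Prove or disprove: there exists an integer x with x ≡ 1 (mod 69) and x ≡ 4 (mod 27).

x = 139

gcd(69, 27) = 3. A simultaneous solution exists iff 1 ≡ 4 (mod 3); here 1 mod 3 = 1 = 4 mod 3, so it does.
Step through x = 1, 1 + 69, 1 + 2·69, …: the values 1, 70, 139 reduce mod 27 to 1, 16, 4. The value 139 hits 4.
Verify: 139 = 2·69 + 1 and 139 = 5·27 + 4. ✓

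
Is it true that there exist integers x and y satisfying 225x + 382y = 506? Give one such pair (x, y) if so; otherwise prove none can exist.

x = 116, y = -67

225 and 382 are coprime, so 225x + 382y ranges over all of ℤ.
Euclidean algorithm: 382 = 1·225 + 157, 225 = 1·157 + 68, 157 = 2·68 + 21, 68 = 3·21 + 5, 21 = 4·5 + 1, 5 = 5·1 + 0.
Unwinding: 1 = 21 − 4·5 = 21 − 4·(68 − 3·21) = −4·68 + 13·21 = −4·68 + 13·(157 − 2·68) = 13·157 − 30·68 = 13·157 − 30·(225 − 1·157) = −30·225 + 43·157 = −30·225 + 43·(382 − 1·225) = 43·382 − 73·225, i.e. 225·(-73) + 382·43 = 1.
Times 506: 225·(-36938) + 382·21758 = 506, so (-36938, 21758) solves it.
The general solution is x = -36938 + 382k, y = 21758 − 225k; taking k = 97 gives the smaller pair x = 116, y = -67.
Check: 225·116 + 382·(-67) = 26100 − 25594 = 506. ✓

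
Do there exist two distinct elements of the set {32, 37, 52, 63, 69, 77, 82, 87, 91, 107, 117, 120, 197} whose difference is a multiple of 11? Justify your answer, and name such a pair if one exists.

Yes: 32 and 87.

Reduce each element mod 11: 32↦10, 37↦4, 52↦8, 63↦8, 69↦3, 77↦0, 82↦5, 87↦10, 91↦3, 107↦8, 117↦7, 120↦10, 197↦10. The residue 10 repeats (at 32 and 87), and 87 − 32 = 55 = 5·11.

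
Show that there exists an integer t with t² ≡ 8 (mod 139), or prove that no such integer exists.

No such integer exists.

139 is prime, so by Euler's criterion 8 is a square mod 139 iff 8^((139−1)/2) = 8^69 ≡ 1 (mod 139).
Repeated squaring mod 139: 8^2 = 64 ≡ 64; 8^4 ≡ 64² = 4096 ≡ 65; 8^8 ≡ 65² = 4225 ≡ 55; 8^16 ≡ 55² = 3025 ≡ 106; 8^32 ≡ 106² = 11236 ≡ 116; 8^64 ≡ 116² = 13456 ≡ 112.
Since 69 = 64 + 4 + 1, 8^69 ≡ 112 · 65 · 8; multiplying out mod 139: 112·65 = 7280 ≡ 52, then 52·8 = 416 ≡ 138. Thus 8^69 ≡ 138 ≡ −1 (mod 139).
The value −1 means 8 is a non-residue modulo 139, so t² ≡ 8 (mod 139) is impossible.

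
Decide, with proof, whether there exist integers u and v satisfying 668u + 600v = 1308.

Every value of 668u + 600v is a multiple of gcd(668, 600) = 4; since 4 ∣ 1308, solutions exist.
Dividing through by 4 reduces the equation to 167u + 150v = 327.
Run the Euclidean algorithm on 167 and 150: 167 = 1·150 + 17, 150 = 8·17 + 14, 17 = 1·14 + 3, 14 = 4·3 + 2, 3 = 1·2 + 1, 2 = 2·1 + 0.
Back-substituting, 1 = 3 − 1·2 = 3 − (14 − 4·3) = −14 + 5·3 = −14 + 5·(17 − 1·14) = 5·17 − 6·14 = 5·17 − 6·(150 − 8·17) = −6·150 + 53·17 = −6·150 + 53·(167 − 1·150) = 53·167 − 59·150; that is, 167·53 + 150·(-59) = 1.
Scaling by 327 gives the particular solution (u, v) = (17331, -19293).
The general solution is u = 17331 + 150k, v = -19293 − 167k; taking k = -115 gives the smaller pair u = 81, v = -88.
Check: 668·81 + 600·(-88) = 54108 − 52800 = 1308. ✓

u = 81, v = -88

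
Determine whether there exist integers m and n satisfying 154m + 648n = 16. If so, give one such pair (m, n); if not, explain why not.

m = 160, n = -38

gcd(154, 648) = 2, and 2 divides 16, so integer solutions exist.
Dividing through by 2 reduces the equation to 77m + 324n = 8.
Dividing repeatedly: 324 = 4·77 + 16, 77 = 4·16 + 13, 16 = 1·13 + 3, 13 = 4·3 + 1, 3 = 3·1 + 0.
Unwinding: 1 = 13 − 4·3 = 13 − 4·(16 − 1·13) = −4·16 + 5·13 = −4·16 + 5·(77 − 4·16) = 5·77 − 24·16 = 5·77 − 24·(324 − 4·77) = −24·324 + 101·77, i.e. 77·101 + 324·(-24) = 1.
Multiplying through by 8: m = 101·8 = 808, n = (-24)·8 = -192 is a solution.
The general solution is m = 808 + 324k, n = -192 − 77k; taking k = -2 gives the smaller pair m = 160, n = -38.
Indeed 154·160 + 648·(-38) = 24640 − 24624 = 16.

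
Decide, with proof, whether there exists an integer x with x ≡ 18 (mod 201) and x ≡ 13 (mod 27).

There is no such integer.

Both moduli are multiples of 3 = gcd(201, 27), so any solution would satisfy x ≡ 18 and x ≡ 13 modulo 3 simultaneously.
These are incompatible: 18 − 13 = 5 is not divisible by 3.
Therefore no such x exists.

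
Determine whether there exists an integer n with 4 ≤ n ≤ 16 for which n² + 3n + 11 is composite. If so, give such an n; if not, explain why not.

n = 14

At n = 14: 14² + 3·14 + 11 = 249 = 3·83, which is composite.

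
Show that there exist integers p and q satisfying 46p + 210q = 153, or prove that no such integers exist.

gcd(46, 210) = 2, so every integer of the form 46p + 210q is a multiple of 2.
But 153 = 2·76 + 1, so 2 ∤ 153.
Therefore 46p + 210q = 153 has no solution in integers.

No such integers exist.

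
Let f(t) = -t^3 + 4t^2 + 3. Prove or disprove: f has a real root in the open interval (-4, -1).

No.

The endpoint values f(-4) = 131 and f(-1) = 8 are both positive. Claim: f(t) > 0 for every t in (-4, -1).
Substitute t = -1 − u, where 0 < u < 3 on the interval. Expanding, f(-1 − u) = u^3 + 7u^2 + 11u + 8.
All 4 nonzero coefficients of this polynomial in u are positive; hence for u > 0 the value is a sum of positive terms (the constant 8 among them).
So f is strictly positive on (-4, -1); no root exists in the interval.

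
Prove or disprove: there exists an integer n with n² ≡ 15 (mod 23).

23 is prime, so by Euler's criterion 15 is a square mod 23 iff 15^((23−1)/2) = 15^11 ≡ 1 (mod 23).
Squaring successively (mod 23): 15^2 = 225 ≡ 18; 15^4 ≡ 18² = 324 ≡ 2; 15^8 ≡ 2² = 4 ≡ 4.
Since 11 = 8 + 2 + 1, 15^11 ≡ 4 · 18 · 15; multiplying out mod 23: 4·18 = 72 ≡ 3, then 3·15 = 45 ≡ 22. Thus 15^11 ≡ 22 ≡ −1 (mod 23).
The value −1 means 15 is a non-residue modulo 23, so n² ≡ 15 (mod 23) is impossible.

No, no such integer exists.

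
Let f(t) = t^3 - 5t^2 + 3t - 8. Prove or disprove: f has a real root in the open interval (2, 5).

Yes, f has a root in the interval.

f(2) = -14 and f(5) = 7, which have opposite signs.
As a polynomial, f is continuous on every closed interval.
By the Intermediate Value Theorem, f takes the value 0 somewhere in the open interval.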